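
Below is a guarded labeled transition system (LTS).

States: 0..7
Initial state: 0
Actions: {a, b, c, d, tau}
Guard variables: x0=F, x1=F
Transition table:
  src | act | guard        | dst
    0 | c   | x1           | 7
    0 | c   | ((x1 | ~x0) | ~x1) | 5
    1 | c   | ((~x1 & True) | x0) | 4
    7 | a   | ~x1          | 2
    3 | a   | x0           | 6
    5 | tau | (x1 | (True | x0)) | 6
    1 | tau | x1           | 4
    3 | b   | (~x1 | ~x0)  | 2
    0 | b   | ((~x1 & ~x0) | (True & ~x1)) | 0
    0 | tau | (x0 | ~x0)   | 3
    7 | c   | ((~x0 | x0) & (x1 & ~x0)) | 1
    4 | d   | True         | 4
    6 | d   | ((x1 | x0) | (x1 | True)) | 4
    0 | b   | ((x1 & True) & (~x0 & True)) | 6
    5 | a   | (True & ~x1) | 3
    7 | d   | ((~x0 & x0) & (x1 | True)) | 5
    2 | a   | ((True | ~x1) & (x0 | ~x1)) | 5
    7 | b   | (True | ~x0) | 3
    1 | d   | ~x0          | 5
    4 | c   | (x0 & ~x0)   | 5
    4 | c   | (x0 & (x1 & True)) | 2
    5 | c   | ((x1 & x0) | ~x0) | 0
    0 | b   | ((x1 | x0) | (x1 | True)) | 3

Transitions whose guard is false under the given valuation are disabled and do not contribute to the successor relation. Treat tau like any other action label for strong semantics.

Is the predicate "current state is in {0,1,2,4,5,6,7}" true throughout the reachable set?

Answer: INVARIANT VIOLATED at state 3

Analysis:
Inv-set: {0,1,2,4,5,6,7}
Reachable = {0,2,3,4,5,6}
  0: safe
  2: safe
  3: outside
  4: safe
  5: safe
  6: safe
witness against invariant: b → 3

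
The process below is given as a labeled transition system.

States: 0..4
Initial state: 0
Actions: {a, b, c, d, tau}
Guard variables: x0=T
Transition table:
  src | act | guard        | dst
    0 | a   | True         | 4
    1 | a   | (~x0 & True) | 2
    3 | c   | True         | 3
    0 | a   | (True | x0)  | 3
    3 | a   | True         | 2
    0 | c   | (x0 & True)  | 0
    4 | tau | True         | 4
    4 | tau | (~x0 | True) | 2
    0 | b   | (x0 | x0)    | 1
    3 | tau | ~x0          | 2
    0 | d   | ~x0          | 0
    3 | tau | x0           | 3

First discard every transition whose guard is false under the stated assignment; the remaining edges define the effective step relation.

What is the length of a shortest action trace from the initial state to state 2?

Answer: 2

Analysis:
Breadth-first toward 2:
  Layer 0: {0}
  Layer 1: {1,3,4}
  Layer 2: {2}
first hit 2 at d=2 via a·a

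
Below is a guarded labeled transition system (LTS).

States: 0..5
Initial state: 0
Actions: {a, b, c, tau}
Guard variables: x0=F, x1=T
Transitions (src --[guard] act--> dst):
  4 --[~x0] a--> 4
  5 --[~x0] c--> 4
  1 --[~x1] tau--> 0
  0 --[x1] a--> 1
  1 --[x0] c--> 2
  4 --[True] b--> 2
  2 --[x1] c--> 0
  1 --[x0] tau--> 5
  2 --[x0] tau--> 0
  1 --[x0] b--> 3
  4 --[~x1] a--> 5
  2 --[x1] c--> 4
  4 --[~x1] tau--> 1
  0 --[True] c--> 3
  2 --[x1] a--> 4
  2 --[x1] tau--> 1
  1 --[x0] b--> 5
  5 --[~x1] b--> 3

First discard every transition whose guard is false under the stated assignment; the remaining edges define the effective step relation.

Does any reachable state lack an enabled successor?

Reach set: {0,1,3}
  0: a→1  c→3  [2 exit(s)]
  1: ∅  [deadlock]
  3: ∅  [deadlock]
witness 1: a

Answer: DEADLOCK at state 1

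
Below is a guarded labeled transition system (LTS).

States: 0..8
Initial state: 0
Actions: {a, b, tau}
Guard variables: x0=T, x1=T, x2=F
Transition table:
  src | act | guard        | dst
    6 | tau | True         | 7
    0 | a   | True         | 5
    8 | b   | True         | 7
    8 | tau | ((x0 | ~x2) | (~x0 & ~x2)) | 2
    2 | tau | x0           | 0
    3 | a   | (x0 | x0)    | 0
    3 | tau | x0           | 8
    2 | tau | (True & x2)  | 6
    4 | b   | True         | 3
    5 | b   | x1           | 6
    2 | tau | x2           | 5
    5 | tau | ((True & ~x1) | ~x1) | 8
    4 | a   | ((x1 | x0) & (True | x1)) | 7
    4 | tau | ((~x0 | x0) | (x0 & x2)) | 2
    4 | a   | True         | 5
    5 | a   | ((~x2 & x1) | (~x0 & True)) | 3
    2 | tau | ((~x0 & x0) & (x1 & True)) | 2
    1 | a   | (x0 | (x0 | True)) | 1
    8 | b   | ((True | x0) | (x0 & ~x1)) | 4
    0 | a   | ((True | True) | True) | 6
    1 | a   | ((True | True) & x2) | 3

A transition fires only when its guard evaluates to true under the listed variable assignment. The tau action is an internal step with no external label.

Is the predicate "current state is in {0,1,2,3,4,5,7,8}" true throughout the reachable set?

Answer: INVARIANT VIOLATED at state 6

Working:
Inv-set: {0,1,2,3,4,5,7,8}
Reachable = {0,2,3,4,5,6,7,8}
  0: safe
  2: safe
  3: safe
  4: safe
  5: safe
  6: outside
  7: safe
  8: safe
counterexample path to 6: a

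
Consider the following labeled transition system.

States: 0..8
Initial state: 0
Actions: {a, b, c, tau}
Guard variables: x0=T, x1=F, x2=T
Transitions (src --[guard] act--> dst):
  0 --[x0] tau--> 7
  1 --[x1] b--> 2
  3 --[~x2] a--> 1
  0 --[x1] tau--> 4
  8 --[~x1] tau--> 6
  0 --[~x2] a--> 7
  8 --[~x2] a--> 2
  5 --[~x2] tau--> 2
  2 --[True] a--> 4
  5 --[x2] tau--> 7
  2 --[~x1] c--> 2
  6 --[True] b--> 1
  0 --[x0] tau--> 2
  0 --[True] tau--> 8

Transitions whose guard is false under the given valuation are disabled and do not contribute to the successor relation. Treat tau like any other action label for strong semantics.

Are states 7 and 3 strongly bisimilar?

Answer: BISIMILAR

Trace:
Compute ~ classes (split until stable):
  round 0: {{0,1,2,3,4,5,6,7,8}}
  round 1: {{0,5,8},{1,3,4,7},{2},{6}}
  round 2: {{0},{1,3,4,7},{2},{5},{6},{8}}
6 equivalence class(es) (converged in 3)
[7]={1,3,4,7}  [3]={1,3,4,7}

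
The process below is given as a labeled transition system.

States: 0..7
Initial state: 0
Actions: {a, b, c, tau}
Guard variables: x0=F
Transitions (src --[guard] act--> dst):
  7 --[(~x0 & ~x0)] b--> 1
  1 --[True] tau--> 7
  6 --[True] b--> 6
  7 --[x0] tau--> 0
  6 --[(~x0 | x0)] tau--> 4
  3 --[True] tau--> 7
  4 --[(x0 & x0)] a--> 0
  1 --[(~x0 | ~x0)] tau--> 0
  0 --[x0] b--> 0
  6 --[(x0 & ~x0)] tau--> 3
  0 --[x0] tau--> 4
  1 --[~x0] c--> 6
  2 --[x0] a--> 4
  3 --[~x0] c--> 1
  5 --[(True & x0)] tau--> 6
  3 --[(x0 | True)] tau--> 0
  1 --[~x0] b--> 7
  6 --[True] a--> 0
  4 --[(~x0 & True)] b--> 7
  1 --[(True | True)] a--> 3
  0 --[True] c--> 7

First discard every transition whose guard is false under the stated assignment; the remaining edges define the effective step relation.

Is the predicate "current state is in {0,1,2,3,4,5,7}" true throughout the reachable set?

Safe = {0,1,2,3,4,5,7}
Reachable = {0,1,3,4,6,7}
  0: safe
  1: safe
  3: safe
  4: safe
  6: ✗ unsafe
  7: safe
reach 6 via c·b·c — violates

Answer: INVARIANT VIOLATED at state 6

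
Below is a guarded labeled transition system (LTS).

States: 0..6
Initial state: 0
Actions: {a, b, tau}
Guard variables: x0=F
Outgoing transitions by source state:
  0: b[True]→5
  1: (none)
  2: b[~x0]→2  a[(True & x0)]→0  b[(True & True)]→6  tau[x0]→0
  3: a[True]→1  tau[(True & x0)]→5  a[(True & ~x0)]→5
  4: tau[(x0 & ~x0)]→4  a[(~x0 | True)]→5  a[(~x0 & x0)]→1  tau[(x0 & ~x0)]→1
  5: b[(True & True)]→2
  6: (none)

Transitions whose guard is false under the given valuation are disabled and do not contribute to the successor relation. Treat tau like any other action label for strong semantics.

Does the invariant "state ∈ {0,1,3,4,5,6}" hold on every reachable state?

Answer: INVARIANT VIOLATED at state 2

Working:
Safe = {0,1,3,4,5,6}
R = {0,2,5,6}
  0: ✓
  2: VIOLATES
  5: ✓
  6: ✓
counterexample path to 2: b·b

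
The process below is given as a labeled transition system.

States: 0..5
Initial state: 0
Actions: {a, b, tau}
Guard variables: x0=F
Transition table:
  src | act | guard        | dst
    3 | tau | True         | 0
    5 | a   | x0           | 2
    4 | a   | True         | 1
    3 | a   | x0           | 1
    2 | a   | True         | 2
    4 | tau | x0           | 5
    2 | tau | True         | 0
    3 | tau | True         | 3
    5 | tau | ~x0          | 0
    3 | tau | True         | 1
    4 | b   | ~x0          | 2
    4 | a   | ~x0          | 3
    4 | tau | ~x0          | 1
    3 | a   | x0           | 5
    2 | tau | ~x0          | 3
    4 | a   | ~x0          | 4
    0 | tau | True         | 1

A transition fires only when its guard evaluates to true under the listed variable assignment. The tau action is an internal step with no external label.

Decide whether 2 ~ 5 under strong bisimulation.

Answer: NOT BISIMILAR

Trace:
Compute ~ classes (split until stable):
  P[0] = {{0,1,2,3,4,5}}
  P[1] = {{0,3,5},{1},{2},{4}}
  P[2] = {{0},{1},{2},{3},{4},{5}}
Fixed point at round 3; 6 class(es).
class of 2: {2}; class of 5: {5}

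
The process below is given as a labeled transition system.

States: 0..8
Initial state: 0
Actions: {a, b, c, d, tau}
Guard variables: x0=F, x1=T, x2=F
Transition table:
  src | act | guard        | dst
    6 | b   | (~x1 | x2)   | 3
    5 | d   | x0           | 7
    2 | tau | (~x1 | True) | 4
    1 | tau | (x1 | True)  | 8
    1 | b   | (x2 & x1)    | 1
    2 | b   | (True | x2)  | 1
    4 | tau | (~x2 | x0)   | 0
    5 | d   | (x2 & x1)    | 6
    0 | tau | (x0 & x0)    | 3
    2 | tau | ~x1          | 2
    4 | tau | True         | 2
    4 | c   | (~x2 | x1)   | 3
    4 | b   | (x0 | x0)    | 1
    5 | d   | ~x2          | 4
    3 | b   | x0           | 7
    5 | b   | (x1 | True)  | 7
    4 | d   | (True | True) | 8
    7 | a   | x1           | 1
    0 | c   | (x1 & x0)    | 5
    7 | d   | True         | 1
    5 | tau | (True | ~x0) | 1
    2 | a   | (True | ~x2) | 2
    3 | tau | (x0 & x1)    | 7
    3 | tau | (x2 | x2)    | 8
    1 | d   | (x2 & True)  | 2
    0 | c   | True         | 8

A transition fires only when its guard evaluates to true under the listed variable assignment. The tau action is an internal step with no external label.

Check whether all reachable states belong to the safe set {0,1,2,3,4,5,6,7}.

Answer: INVARIANT VIOLATED at state 8

Working:
Safe = {0,1,2,3,4,5,6,7}
Reach set: {0,8}
  0: ✓
  8: ✗ unsafe
witness against invariant: c → 8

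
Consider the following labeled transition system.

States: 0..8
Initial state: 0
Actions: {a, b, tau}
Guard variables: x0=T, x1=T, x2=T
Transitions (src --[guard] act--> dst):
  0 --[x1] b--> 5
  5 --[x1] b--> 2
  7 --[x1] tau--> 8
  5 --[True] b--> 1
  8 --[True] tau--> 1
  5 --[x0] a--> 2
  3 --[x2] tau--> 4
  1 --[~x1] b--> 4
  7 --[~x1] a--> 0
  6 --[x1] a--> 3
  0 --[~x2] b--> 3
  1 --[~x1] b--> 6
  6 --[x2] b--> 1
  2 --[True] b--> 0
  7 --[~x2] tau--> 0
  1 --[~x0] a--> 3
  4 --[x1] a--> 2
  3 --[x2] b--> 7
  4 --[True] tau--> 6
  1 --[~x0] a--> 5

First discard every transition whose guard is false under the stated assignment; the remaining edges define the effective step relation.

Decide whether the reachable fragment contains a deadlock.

R = {0,1,2,5}
  0: b→5  [deg 1]
  1: ∅  [deadlock]
  2: b→0  [deg 1]
  5: a→2  b→1  b→2  [deg 3]
trace reaching 1: b·b

Answer: DEADLOCK at state 1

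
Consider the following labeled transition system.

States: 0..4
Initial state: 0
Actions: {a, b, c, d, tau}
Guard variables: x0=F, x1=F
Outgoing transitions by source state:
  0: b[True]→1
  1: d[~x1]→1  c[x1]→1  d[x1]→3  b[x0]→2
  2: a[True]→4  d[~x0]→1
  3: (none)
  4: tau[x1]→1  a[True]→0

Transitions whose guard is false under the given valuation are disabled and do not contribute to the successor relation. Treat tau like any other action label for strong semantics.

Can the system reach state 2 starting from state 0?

Answer: UNREACHABLE

Working:
After dropping false guards: 5 live edges.
L0 = {0}
L1 = {1}  total {0,1}
Reachable = {0,1}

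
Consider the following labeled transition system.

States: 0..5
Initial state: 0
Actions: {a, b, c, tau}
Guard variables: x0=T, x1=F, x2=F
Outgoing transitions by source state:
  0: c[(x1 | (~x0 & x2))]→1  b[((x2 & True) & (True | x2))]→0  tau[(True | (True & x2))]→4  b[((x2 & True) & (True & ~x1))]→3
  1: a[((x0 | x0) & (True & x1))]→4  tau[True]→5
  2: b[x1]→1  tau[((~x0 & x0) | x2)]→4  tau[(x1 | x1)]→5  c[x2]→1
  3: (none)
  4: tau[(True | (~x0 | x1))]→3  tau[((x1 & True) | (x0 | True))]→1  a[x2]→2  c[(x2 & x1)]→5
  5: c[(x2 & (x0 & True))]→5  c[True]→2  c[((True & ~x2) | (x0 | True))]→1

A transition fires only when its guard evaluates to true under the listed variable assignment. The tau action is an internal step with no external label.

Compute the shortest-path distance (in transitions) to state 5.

Answer: 3

Working:
Breadth-first toward 5:
  Layer 0: {0}
  Layer 1: {4}
  Layer 2: {1,3}
  Layer 3: {5}
depth(5)=3, e.g. tau·tau·tau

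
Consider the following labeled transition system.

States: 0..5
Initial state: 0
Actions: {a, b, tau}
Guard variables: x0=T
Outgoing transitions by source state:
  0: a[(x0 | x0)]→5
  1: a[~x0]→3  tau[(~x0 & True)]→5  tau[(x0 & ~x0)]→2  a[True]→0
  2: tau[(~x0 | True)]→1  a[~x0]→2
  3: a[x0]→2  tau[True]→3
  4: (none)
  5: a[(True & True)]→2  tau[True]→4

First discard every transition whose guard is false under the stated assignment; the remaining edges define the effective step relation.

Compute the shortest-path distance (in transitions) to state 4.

BFS to 4:
  L0 = {0}
  L1 = {5}
  L2 = {2,4}
first hit 4 at d=2 via a·tau

Answer: 2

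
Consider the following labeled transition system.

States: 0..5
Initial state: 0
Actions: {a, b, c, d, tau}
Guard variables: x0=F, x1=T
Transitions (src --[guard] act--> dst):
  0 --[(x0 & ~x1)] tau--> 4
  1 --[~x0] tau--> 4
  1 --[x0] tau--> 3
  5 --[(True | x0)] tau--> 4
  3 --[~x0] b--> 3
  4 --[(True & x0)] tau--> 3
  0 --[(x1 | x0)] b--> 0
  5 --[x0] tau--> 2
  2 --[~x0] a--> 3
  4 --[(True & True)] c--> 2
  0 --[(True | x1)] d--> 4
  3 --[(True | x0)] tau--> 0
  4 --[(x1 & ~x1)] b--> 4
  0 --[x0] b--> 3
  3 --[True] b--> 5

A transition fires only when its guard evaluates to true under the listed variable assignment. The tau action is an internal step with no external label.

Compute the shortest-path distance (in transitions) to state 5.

Answer: 4

Working:
Layered search for 5:
  Layer 0: {0}
  Layer 1: {4}
  Layer 2: {2}
  Layer 3: {3}
  Layer 4: {5}
5 enters at depth 4; path d·c·a·b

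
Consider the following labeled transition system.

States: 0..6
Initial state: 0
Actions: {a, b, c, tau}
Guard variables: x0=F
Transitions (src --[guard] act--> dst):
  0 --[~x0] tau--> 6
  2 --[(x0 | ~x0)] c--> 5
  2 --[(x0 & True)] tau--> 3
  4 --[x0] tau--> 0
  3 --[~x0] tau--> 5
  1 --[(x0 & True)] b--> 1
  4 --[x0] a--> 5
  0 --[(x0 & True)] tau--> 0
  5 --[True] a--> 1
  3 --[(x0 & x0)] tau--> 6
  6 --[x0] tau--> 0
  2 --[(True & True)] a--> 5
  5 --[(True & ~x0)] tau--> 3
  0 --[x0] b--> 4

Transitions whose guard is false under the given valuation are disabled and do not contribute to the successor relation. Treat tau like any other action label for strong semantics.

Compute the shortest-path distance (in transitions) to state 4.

Layered search for 4:
  L0 = {0}
  L1 = {6}
4 never appears.

Answer: UNREACHABLE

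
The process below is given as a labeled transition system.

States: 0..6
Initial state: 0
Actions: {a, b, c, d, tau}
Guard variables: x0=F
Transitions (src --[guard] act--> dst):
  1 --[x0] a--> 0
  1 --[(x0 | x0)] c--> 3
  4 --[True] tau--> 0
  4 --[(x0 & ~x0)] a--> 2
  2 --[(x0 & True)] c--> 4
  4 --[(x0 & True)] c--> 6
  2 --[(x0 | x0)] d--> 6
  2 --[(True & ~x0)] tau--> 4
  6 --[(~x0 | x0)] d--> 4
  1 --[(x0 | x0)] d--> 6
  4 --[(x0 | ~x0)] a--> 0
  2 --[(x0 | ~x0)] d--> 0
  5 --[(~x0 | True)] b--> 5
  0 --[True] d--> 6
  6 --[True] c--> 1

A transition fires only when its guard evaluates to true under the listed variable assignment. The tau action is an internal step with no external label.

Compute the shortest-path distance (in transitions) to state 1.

Breadth-first toward 1:
  L0 = {0}
  L1 = {6}
  L2 = {1,4}
depth(1)=2, e.g. d·c

Answer: 2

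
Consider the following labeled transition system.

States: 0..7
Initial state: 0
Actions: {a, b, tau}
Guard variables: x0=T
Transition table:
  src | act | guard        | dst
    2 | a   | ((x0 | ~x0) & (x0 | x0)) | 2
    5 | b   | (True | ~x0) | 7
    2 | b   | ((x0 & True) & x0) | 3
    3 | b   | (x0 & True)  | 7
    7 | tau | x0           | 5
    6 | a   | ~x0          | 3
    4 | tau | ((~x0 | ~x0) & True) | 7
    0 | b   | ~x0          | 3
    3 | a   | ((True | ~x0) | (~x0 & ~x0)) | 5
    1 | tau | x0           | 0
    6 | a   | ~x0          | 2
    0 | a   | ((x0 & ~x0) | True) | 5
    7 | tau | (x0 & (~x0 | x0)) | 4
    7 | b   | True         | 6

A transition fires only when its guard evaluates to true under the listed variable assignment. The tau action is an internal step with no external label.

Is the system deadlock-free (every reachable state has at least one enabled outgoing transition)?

Answer: DEADLOCK at state 4

Working:
R = {0,4,5,6,7}
  0: a→5  [deg 1]
  4: ∅  [STUCK]
  5: b→7  [deg 1]
  6: ∅  [STUCK]
  7: b→6  tau→4  tau→5  [deg 3]
witness 4: a·b·tau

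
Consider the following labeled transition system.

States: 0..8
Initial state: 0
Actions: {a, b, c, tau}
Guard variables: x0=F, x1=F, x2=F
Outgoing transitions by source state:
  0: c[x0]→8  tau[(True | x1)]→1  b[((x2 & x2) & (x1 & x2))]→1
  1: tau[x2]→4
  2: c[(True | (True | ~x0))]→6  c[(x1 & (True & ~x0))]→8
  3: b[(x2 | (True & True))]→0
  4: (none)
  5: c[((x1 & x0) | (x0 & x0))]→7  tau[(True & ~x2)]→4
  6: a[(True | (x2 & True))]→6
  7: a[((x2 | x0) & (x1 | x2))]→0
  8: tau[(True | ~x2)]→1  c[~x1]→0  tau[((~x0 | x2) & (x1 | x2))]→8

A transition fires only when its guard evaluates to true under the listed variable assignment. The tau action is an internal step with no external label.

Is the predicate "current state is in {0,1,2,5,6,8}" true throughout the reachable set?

Answer: INVARIANT HOLDS

Analysis:
Safe = {0,1,2,5,6,8}
Reach set: {0,1}
  0: ✓
  1: ✓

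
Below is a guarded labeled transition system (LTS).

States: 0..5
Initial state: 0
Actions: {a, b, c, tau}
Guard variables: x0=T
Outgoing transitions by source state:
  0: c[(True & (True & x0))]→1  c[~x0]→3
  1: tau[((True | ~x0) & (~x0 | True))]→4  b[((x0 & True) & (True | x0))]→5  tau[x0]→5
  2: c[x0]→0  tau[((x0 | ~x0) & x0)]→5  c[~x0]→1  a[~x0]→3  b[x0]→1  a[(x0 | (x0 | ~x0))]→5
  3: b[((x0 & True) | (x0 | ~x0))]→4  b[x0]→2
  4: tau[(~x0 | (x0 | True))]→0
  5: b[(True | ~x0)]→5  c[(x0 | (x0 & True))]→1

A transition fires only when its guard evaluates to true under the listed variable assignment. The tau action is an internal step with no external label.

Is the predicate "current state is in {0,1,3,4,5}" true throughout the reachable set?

Answer: INVARIANT HOLDS

Trace:
Inv-set: {0,1,3,4,5}
Reachable = {0,1,4,5}
  0: safe
  1: safe
  4: safe
  5: safe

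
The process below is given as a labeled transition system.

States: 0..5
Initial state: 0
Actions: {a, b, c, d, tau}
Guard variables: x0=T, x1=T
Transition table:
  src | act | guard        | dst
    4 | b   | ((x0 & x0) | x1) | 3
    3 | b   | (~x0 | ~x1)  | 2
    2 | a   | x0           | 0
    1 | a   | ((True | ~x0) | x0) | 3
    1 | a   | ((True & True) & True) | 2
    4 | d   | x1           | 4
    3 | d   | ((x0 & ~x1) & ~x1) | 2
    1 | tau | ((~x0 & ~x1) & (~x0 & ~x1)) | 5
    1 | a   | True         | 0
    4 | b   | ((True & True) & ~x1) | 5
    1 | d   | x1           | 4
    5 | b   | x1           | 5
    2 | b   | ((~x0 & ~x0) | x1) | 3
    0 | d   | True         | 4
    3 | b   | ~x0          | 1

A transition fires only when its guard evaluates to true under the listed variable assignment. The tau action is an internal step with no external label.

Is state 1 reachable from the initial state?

Answer: UNREACHABLE

Working:
After dropping false guards: 10 live edges.
depth 0: {0}
depth 1: {4}  cumulative {0,4}
depth 2: {3}  cumulative {0,3,4}
Reach set: {0,3,4}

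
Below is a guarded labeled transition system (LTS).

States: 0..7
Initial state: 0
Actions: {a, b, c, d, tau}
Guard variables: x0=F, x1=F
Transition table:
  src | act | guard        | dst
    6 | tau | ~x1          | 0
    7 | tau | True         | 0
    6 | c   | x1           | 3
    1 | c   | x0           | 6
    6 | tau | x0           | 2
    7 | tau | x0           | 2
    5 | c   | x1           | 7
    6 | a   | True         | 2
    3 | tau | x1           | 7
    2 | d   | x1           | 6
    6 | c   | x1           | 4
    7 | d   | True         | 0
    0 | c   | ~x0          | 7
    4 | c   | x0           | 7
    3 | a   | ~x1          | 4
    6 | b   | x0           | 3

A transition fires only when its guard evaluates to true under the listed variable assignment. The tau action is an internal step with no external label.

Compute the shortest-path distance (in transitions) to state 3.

Breadth-first toward 3:
  Layer 0: {0}
  Layer 1: {7}
3 never appears.

Answer: UNREACHABLE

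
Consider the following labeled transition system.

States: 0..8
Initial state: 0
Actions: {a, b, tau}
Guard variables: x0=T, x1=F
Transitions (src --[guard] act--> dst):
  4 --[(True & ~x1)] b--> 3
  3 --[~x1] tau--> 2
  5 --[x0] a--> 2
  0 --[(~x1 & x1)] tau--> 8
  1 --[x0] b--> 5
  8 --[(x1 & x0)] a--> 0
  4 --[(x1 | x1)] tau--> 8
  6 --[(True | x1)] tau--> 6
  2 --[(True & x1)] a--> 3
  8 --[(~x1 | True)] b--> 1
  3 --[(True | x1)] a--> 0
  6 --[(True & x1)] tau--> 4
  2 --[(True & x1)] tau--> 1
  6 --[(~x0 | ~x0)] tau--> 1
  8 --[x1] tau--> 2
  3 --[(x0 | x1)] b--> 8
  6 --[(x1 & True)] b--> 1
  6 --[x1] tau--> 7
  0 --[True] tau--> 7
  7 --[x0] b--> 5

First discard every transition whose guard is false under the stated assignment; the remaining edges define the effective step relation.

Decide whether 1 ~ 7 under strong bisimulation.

Answer: BISIMILAR

Analysis:
Compute ~ classes (split until stable):
  P[0] = {{0,1,2,3,4,5,6,7,8}}
  P[1] = {{0,6},{1,4,7,8},{2},{3},{5}}
  P[2] = {{0},{1,7},{2},{3},{4},{5},{6},{8}}
Fixed point at round 3; 8 class(es).
1∈{1,7}, 7∈{1,7}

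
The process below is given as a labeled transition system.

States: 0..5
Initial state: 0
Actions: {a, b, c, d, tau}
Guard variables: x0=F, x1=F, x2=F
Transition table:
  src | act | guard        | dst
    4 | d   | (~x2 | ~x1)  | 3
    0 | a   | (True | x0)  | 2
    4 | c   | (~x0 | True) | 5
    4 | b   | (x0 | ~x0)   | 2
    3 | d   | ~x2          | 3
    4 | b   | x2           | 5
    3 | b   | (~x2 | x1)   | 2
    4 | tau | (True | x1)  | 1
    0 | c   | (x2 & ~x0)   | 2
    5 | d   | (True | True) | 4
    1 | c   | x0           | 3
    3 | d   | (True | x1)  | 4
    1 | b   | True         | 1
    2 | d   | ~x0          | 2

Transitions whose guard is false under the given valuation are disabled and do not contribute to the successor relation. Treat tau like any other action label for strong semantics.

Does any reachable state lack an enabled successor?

Answer: DEADLOCK-FREE

Analysis:
R = {0,2}
  0: a→2  [1 out]
  2: d→2  [1 out]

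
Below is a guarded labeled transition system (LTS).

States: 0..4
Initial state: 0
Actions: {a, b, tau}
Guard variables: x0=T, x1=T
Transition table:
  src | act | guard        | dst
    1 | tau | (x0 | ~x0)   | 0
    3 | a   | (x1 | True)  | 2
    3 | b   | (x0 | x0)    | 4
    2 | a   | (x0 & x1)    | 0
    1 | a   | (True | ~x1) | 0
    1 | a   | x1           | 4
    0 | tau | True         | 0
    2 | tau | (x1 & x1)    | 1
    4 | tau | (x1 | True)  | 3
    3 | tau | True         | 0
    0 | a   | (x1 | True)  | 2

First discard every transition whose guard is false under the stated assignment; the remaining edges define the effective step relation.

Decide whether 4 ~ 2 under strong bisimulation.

Refine partition for ~:
  P[0] = {{0,1,2,3,4}}
  P[1] = {{0,1,2},{3},{4}}
  P[2] = {{0,2},{1},{3},{4}}
  P[3] = {{0},{1},{2},{3},{4}}
5 equivalence class(es) (converged in 4)
[4]={4}  [2]={2}

Answer: NOT BISIMILAR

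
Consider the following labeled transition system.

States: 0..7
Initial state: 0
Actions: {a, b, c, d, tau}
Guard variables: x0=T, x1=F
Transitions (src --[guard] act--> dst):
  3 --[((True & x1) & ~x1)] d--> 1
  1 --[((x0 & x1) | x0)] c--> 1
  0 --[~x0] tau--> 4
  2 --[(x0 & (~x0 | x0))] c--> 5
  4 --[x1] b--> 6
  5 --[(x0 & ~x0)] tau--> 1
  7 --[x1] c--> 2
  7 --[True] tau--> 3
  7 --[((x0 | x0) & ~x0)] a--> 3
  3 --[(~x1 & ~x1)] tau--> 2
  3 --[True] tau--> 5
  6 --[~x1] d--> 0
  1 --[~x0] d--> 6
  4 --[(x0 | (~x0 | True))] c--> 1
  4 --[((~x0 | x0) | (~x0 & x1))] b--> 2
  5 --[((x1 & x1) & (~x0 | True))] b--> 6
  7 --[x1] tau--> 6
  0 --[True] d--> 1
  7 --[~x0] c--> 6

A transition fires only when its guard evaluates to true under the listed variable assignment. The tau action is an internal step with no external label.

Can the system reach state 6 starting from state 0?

Answer: UNREACHABLE

Working:
9 transition(s) survive guard evaluation.
Layer 0: {0}
Layer 1: {1}  total {0,1}
Reach set: {0,1}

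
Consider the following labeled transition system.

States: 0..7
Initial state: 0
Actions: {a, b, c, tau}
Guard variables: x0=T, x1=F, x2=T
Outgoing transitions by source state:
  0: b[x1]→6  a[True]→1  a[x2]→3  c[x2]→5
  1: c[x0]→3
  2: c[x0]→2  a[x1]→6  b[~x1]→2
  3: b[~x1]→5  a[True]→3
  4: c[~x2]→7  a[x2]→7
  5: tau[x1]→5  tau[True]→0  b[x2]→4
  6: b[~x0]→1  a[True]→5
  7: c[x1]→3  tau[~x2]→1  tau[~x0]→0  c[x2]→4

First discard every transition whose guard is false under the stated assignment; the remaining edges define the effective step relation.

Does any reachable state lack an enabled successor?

Reach set: {0,1,3,4,5,7}
  0: a→1  a→3  c→5  [3 out]
  1: c→3  [1 out]
  3: a→3  b→5  [2 out]
  4: a→7  [1 out]
  5: b→4  tau→0  [2 out]
  7: c→4  [1 out]

Answer: DEADLOCK-FREE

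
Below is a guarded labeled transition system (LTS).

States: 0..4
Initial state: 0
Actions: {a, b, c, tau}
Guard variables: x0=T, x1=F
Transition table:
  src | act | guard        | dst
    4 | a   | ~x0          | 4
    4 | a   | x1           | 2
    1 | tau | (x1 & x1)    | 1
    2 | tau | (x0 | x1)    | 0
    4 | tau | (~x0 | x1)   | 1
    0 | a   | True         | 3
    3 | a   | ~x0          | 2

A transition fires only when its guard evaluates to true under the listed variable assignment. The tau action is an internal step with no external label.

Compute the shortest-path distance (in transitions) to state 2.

Answer: UNREACHABLE

Trace:
Breadth-first toward 2:
  Layer 0: {0}
  Layer 1: {3}
2 never appears.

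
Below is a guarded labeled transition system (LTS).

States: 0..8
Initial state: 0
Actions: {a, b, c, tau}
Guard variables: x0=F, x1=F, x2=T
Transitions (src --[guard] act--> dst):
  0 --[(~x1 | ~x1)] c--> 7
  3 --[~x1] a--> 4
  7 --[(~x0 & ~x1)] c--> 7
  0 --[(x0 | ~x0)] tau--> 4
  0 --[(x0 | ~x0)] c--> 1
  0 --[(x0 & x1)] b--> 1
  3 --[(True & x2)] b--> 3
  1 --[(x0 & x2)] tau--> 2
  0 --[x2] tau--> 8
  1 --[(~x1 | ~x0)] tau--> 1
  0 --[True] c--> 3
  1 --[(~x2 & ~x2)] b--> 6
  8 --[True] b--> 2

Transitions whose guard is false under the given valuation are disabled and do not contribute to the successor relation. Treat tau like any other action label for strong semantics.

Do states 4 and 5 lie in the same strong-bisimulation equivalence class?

Answer: BISIMILAR

Trace:
Bisimulation quotient by refinement:
  round 0: {{0,1,2,3,4,5,6,7,8}}
  round 1: {{0},{1},{2,4,5,6},{3},{7},{8}}
6 equivalence class(es) (converged in 2)
class of 4: {2,4,5,6}; class of 5: {2,4,5,6}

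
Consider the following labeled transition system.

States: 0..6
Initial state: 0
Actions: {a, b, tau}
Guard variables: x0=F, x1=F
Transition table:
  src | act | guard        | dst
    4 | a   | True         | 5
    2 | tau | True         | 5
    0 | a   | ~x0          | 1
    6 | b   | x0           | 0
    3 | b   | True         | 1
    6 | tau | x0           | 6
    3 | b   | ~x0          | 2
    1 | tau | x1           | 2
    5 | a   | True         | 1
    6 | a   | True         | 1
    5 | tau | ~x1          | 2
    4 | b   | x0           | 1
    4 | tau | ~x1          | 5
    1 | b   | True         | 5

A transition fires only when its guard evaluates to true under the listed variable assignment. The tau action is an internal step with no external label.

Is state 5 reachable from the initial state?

Answer: REACHABLE

Working:
Guard filter leaves 10 enabled edge(s).
Layer 0: {0}
Layer 1: {1}  cumulative {0,1}
Layer 2: {5}  cumulative {0,1,5}
Layer 3: {2}  cumulative {0,1,2,5}
Reach set: {0,1,2,5}
trace reaching 5: a·b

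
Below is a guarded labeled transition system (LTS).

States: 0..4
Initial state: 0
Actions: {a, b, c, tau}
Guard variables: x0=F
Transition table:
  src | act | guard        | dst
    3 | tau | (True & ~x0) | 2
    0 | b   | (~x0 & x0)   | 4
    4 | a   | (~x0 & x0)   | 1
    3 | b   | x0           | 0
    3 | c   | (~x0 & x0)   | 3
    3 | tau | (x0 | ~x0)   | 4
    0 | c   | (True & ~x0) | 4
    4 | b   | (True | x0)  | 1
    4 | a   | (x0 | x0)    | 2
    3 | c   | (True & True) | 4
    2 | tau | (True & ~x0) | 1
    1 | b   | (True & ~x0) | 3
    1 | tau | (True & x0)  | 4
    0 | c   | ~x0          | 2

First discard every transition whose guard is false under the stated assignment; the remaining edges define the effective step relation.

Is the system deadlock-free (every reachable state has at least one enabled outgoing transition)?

Reach set: {0,1,2,3,4}
  0: c→2  c→4  [deg 2]
  1: b→3  [deg 1]
  2: tau→1  [deg 1]
  3: c→4  tau→2  tau→4  [deg 3]
  4: b→1  [deg 1]

Answer: DEADLOCK-FREE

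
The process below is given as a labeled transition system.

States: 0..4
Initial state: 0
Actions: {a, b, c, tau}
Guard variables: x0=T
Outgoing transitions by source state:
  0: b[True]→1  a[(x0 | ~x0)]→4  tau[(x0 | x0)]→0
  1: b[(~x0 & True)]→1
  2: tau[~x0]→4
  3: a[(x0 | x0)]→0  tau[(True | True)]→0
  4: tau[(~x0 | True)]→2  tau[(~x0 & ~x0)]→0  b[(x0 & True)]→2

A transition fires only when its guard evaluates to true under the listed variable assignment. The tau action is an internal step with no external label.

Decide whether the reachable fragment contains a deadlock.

Answer: DEADLOCK at state 1

Working:
Reach set: {0,1,2,4}
  0: a→4  b→1  tau→0  [3 exit(s)]
  1: ∅  [deadlock]
  2: ∅  [deadlock]
  4: b→2  tau→2  [2 exit(s)]
witness 1: b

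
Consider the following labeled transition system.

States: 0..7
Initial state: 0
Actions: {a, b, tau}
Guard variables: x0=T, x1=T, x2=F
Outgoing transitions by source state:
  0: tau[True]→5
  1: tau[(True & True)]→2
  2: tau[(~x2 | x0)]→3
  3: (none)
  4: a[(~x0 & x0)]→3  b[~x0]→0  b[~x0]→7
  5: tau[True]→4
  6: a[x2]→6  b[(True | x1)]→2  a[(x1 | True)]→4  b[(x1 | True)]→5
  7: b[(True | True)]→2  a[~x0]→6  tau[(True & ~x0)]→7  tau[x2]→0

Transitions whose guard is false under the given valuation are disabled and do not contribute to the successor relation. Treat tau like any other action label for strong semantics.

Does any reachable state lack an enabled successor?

Reachable = {0,4,5}
  0: tau→5  [1 exit(s)]
  4: ∅  [STUCK]
  5: tau→4  [1 exit(s)]
witness 4: tau·tau

Answer: DEADLOCK at state 4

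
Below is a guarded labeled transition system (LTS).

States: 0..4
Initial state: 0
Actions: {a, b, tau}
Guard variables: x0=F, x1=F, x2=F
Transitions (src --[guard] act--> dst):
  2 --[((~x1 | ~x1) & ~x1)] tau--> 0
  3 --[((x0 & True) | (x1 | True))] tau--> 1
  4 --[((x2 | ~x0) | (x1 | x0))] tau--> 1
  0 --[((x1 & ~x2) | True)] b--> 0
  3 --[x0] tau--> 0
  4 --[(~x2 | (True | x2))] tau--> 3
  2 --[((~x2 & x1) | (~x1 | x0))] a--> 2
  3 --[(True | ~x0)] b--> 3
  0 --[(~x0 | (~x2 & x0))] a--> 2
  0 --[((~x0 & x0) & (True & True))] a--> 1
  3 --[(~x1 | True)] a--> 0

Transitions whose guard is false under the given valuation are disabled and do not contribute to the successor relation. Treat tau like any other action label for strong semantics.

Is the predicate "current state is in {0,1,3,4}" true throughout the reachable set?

Safe = {0,1,3,4}
Reachable = {0,2}
  0: safe
  2: VIOLATES
counterexample path to 2: a

Answer: INVARIANT VIOLATED at state 2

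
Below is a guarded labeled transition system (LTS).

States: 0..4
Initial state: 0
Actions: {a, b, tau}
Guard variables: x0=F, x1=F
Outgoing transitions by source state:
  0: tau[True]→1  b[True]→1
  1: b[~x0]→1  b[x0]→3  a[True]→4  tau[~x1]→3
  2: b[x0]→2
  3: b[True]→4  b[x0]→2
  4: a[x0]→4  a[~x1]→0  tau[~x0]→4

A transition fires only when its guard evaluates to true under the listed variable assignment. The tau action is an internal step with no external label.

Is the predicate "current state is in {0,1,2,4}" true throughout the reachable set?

Allowed set {0,1,2,4}
Reach set: {0,1,3,4}
  0: ok
  1: ok
  3: ✗ unsafe
  4: ok
witness against invariant: tau·tau → 3

Answer: INVARIANT VIOLATED at state 3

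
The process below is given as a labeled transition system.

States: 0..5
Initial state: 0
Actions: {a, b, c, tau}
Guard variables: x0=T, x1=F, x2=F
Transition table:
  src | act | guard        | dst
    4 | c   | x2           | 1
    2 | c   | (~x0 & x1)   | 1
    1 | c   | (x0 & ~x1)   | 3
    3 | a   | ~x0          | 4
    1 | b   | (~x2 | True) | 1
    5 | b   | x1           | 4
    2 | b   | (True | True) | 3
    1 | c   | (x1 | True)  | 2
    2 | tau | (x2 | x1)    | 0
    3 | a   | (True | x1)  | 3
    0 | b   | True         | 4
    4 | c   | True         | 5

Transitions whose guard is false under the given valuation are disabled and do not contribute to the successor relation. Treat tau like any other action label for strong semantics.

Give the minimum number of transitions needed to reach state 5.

BFS to 5:
  depth 0: {0}
  depth 1: {4}
  depth 2: {5}
depth(5)=2, e.g. b·c

Answer: 2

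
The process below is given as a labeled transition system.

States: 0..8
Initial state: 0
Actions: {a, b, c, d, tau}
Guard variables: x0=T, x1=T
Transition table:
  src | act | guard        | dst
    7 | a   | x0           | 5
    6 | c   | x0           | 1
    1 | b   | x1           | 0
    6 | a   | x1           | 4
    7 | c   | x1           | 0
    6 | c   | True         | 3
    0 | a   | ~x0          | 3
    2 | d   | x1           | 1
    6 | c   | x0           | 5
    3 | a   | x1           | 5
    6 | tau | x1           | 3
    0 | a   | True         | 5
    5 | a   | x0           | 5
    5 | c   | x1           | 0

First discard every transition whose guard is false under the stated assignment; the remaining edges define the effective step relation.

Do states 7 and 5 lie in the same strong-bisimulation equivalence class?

Answer: BISIMILAR

Trace:
Refine partition for ~:
  π0 = {{0,1,2,3,4,5,6,7,8}}
  π1 = {{0,3},{1},{2},{4,8},{5,7},{6}}
stable after 2 split(s): 6 block(s)
class of 7: {5,7}; class of 5: {5,7}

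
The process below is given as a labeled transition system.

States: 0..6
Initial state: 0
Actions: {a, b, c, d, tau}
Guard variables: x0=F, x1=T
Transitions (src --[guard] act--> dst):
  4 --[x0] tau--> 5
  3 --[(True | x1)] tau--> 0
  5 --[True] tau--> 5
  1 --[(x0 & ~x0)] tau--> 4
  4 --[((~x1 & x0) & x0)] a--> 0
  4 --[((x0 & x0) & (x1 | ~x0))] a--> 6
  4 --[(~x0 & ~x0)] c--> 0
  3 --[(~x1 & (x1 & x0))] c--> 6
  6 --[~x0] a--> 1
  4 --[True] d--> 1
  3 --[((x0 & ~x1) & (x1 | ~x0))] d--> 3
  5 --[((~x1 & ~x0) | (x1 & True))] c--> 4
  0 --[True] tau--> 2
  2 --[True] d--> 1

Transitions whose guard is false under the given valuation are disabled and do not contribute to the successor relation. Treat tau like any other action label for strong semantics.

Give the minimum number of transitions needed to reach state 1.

Answer: 2

Working:
Layered search for 1:
  L0 = {0}
  L1 = {2}
  L2 = {1}
depth(1)=2, e.g. tau·d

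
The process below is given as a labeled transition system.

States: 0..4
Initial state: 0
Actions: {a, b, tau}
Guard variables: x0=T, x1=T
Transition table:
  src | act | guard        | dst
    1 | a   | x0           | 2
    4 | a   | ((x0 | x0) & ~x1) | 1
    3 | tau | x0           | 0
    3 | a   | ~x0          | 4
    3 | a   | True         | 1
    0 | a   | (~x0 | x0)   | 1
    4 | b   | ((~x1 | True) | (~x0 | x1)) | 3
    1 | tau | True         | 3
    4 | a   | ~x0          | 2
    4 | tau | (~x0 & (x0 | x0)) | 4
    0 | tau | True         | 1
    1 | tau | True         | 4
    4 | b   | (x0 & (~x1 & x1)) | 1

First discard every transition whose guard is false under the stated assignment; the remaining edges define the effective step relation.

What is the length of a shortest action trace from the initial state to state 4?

BFS to 4:
  depth 0: {0}
  depth 1: {1}
  depth 2: {2,3,4}
first hit 4 at d=2 via a·tau

Answer: 2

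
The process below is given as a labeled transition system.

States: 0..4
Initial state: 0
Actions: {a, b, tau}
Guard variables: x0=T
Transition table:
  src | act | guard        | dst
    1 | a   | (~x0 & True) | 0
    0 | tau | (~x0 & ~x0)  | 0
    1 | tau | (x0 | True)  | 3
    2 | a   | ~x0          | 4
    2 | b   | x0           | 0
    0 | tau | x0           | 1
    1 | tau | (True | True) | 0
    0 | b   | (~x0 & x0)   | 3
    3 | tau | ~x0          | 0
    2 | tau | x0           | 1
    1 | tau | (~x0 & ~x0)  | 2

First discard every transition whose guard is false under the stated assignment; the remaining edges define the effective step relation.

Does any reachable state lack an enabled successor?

Reach set: {0,1,3}
  0: tau→1  [deg 1]
  1: tau→0  tau→3  [deg 2]
  3: ∅  [deadlock]
trace reaching 3: tau·tau

Answer: DEADLOCK at state 3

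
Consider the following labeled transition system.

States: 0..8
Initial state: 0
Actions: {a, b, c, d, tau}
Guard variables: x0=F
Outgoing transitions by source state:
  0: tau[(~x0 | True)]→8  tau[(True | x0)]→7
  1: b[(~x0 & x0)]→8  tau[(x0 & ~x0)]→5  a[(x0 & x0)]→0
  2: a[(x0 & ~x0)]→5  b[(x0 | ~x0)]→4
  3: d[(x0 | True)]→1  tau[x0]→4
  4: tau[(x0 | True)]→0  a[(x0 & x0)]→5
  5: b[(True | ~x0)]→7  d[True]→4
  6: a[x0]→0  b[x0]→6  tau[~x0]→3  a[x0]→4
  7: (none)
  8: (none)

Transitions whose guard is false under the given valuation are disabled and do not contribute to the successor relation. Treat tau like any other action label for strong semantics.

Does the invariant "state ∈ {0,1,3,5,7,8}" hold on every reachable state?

Allowed set {0,1,3,5,7,8}
R = {0,7,8}
  0: ✓
  7: ✓
  8: ✓

Answer: INVARIANT HOLDS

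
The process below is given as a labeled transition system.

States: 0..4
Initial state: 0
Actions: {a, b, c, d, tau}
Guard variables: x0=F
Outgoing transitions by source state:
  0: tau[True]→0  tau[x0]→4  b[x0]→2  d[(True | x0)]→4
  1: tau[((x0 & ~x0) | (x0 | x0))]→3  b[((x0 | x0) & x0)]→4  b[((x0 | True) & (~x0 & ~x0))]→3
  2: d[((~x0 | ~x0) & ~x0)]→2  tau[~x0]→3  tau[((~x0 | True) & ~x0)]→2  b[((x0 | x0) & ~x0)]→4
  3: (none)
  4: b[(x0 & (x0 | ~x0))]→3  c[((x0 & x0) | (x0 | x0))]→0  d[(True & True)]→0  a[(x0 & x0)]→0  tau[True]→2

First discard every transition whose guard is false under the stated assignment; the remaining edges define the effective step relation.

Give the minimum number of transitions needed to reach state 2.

Layered search for 2:
  L0 = {0}
  L1 = {4}
  L2 = {2}
depth(2)=2, e.g. d·tau

Answer: 2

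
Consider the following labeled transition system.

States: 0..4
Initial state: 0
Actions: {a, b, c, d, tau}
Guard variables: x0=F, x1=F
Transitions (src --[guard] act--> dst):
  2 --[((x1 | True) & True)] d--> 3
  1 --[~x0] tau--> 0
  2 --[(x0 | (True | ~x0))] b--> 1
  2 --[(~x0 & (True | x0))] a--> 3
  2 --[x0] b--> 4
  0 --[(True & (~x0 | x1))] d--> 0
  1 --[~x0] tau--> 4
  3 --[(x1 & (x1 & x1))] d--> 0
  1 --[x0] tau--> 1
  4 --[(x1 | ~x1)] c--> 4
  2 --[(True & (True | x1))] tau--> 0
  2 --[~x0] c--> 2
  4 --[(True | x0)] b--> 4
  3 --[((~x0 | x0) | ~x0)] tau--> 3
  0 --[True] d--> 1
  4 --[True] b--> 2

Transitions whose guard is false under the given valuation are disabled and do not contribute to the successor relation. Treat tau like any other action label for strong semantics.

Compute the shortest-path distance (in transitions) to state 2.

BFS to 2:
  L0 = {0}
  L1 = {1}
  L2 = {4}
  L3 = {2}
2 enters at depth 3; path d·tau·b

Answer: 3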